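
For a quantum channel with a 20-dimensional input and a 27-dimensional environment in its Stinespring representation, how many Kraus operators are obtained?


Tracing out the environment in an orthonormal basis {|i>_E} gives Kraus operators K_i = <i|_E U |0>_E.
Number of Kraus operators = dim(H_env) = d_env
= 27

27


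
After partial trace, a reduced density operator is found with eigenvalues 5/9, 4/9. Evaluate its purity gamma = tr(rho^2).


tr(rho^2) = sum of eigenvalues squared
= (5/9)^2 + (4/9)^2
= (25 + 16) / 81
= 41/81
= 0.5062

0.5062


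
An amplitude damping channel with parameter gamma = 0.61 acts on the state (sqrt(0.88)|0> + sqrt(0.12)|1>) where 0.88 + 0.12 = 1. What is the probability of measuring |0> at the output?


For amplitude damping with parameter gamma on state sqrt(a)|0> + sqrt(b)|1>:
alpha^2 = 0.88, beta^2 = 0.12
P(|0>) = alpha^2 + gamma * beta^2
= 0.88 + 0.61 * 0.12
= 0.88 + 0.0732
= 0.9532

0.9532


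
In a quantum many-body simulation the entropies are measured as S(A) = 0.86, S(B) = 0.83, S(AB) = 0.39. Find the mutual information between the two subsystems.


I(A:B) = S(A) + S(B) - S(AB)
= 0.86 + 0.83 - 0.39
= 1.3000

1.3000


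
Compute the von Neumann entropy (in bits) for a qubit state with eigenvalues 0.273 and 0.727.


S = -p*log2(p) - (1-p)*log2(1-p)
p = 0.2730, 1-p = 0.7270
= -0.2730 * log2(0.2730) - 0.7270 * log2(0.7270)
= -(-0.5113) - (-0.3344)
= 0.8457

0.8457


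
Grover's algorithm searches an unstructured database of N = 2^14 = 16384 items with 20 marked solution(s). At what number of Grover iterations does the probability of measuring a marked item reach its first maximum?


After j Grover iterations the success probability is P(j) = sin^2((2j+1)*theta), where sin(theta) = sqrt(k/N).
N = 2^14 = 16384, k = 20
sin(theta) = sqrt(k/N) = 0.03493856215
theta = arcsin(sqrt(k/N)) = 0.03494567432 rad
P(j) reaches its first maximum when (2j+1)*theta is as close as possible to pi/2, i.e. j = round(pi/(4*theta) - 1/2).
pi/(4*theta) - 1/2 = 21.9748
(For comparison, the common estimate pi/4 * sqrt(N/k) = 22.4794; the exact maximiser is used here.)
Optimal iterations = 22

22


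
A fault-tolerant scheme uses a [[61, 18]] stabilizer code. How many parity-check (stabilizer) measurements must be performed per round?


For an [[n,k]] stabilizer code:
Number of stabilizer generators = n - k
= 61 - 18
= 43

43


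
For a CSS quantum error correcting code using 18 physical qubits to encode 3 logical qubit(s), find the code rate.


Code rate R = k/n
= 3/18
= 0.1667

0.1667


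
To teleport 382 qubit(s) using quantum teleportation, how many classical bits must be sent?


Quantum teleportation requires 2 classical bits per qubit teleported.
382 qubit(s) -> 2 * 382 = 764 classical bits

764


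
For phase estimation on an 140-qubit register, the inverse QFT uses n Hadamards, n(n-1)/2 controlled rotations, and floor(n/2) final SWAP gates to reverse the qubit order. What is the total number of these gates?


Hadamard gates: 140
Controlled rotations: n*(n-1)/2 = 140*139/2 = 9730
SWAP gates: floor(n/2) = floor(140/2) = 70
Total = 140 + 9730 + 70
= 9940

9940


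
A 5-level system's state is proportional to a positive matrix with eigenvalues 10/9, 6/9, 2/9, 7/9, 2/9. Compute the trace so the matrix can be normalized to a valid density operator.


tr(M) = sum of eigenvalues
= 10/9 + 6/9 + 2/9 + 7/9 + 2/9
= 27/9
= 3.0000

3.0000


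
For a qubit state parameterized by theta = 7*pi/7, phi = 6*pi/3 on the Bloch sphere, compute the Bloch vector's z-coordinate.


theta = 3.1416, phi = 6.2832
r_z = cos(theta) = -1.0000

-1.0000


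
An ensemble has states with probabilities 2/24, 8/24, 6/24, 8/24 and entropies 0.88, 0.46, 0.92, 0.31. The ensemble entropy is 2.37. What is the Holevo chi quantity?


chi = S(rho) - sum_i p_i * S(rho_i)
Weighted entropy = 2/24 * 0.88 + 8/24 * 0.46 + 6/24 * 0.92 + 8/24 * 0.31
= 0.5600
chi = 2.37 - 0.5600
= 1.8100

1.8100


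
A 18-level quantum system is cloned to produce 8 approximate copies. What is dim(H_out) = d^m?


Output space = H^(tensor 8) where dim(H) = 18
dim = 18^8
= 324 (after 2 factors)
= 5832 (after 3 factors)
= 104976 (after 4 factors)
= 1889568 (after 5 factors)
= 34012224 (after 6 factors)
= 612220032 (after 7 factors)
= 11019960576 (after 8 factors)
= 11019960576

11019960576


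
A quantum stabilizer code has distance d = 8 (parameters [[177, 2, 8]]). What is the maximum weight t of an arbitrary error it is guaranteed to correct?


Code parameters: [[177, 2, 8]], distance d = 8.
Number of correctable errors = floor((d-1)/2)
= floor((8 - 1)/2)
= floor(7/2)
= 3

3


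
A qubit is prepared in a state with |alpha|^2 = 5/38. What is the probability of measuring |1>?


|alpha|^2 = 5/38 = 0.1316
|beta|^2 = 1 - 5/38 = 33/38 = 0.8684
P(|1>) = |beta|^2 = 0.8684

0.8684


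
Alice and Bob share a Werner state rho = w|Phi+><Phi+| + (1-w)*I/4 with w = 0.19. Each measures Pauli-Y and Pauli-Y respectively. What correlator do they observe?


|Phi+> = (|00> + |11>)/sqrt(2)
For the pure Bell state, <Y_A Y_B> = -1 (Bell-state Pauli correlator).
The maximally-mixed part I/4 has tr(I/4 * P tensor P) = 0 for any traceless Pauli P.
So <Y_A Y_B>_rho = w * (-1) + (1 - w) * 0
= 0.19 * (-1)
= -0.1900

-0.1900


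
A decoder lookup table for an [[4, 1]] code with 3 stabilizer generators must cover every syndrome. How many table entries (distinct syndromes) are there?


Each stabilizer generator gives a binary (+1 or -1) measurement outcome.
With 3 independent generators:
Total syndromes = 2^3
= 8

8


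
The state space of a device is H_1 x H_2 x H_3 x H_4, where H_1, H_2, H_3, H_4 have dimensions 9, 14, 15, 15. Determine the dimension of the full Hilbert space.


dim(H_1 x H_2 x H_3 x H_4) = 9 * 14 * 15 * 15
= 126 * 15 * 15
= 1890 * 15
= 28350

28350


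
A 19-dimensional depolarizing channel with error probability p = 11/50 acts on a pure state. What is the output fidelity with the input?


F = (1-p) + p/d
= (1 - 0.2200) + 0.2200/19
= 0.7800 + 0.0116
= 0.7916

0.7916


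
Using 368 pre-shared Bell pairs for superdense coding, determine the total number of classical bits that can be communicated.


Superdense coding allows 2 classical bits per shared entangled pair.
368 pair(s) -> 2 * 368 = 736 classical bits

736


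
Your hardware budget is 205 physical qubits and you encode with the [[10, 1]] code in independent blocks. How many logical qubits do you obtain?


Each code block uses 10 physical qubits for 1 logical qubit(s).
Number of complete blocks = floor(205 / 10) = 20
Logical qubits = 20 * 1
= 20

20


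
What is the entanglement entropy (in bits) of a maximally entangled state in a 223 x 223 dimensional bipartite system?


For a maximally entangled state in d x d:
S = log2(d) = log2(223)
= 7.8009

7.8009


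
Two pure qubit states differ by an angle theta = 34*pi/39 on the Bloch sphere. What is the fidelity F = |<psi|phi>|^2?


For states separated by angle theta on Bloch sphere:
F = cos^2(theta/2)
theta = 34*pi/39 = 2.7388
theta/2 = 1.3694
cos(theta/2) = 0.2000
F = 0.0400

0.0400


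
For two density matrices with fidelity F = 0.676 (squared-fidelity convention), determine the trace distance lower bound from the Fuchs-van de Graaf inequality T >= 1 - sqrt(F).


Fuchs-van de Graaf (squared-fidelity convention): 1 - sqrt(F) <= T <= sqrt(1 - F).
Lower bound: T >= 1 - sqrt(F)
sqrt(F) = sqrt(0.676) = 0.8222
T >= 1 - 0.8222
T >= 0.1778

0.1778


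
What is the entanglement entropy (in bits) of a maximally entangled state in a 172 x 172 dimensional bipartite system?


For a maximally entangled state in d x d:
S = log2(d) = log2(172)
= 7.4263

7.4263


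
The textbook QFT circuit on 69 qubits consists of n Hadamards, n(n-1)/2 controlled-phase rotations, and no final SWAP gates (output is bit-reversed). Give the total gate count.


Hadamard gates: 69
Controlled rotations: n*(n-1)/2 = 69*68/2 = 2346
SWAP gates: 0 (omitted)
Total = 69 + 2346
= 2415

2415


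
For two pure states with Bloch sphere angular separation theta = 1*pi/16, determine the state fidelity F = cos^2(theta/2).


For states separated by angle theta on Bloch sphere:
F = cos^2(theta/2)
theta = 1*pi/16 = 0.1963
theta/2 = 0.0982
cos(theta/2) = 0.9952
F = 0.9904

0.9904


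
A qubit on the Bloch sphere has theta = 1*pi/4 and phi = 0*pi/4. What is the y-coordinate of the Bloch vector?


theta = 0.7854, phi = 0.0000
r_y = sin(theta)*sin(phi) = 0.7071 * 0.0000
r_y = 0.0000

0.0000


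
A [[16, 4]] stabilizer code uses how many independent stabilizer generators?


For an [[n,k]] stabilizer code:
Number of stabilizer generators = n - k
= 16 - 4
= 12

12


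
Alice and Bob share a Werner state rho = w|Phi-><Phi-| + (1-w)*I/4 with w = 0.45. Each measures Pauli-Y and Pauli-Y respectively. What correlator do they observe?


|Phi-> = (|00> - |11>)/sqrt(2)
For the pure Bell state, <Y_A Y_B> = +1 (Bell-state Pauli correlator).
The maximally-mixed part I/4 has tr(I/4 * P tensor P) = 0 for any traceless Pauli P.
So <Y_A Y_B>_rho = w * (+1) + (1 - w) * 0
= 0.45 * (+1)
= 0.4500

0.4500


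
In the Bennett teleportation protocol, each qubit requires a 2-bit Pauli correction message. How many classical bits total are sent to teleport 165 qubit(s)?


Quantum teleportation requires 2 classical bits per qubit teleported.
165 qubit(s) -> 2 * 165 = 330 classical bits

330


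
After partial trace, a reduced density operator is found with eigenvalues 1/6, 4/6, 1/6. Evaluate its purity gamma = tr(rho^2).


tr(rho^2) = sum of eigenvalues squared
= (1/6)^2 + (4/6)^2 + (1/6)^2
= (1 + 16 + 1) / 36
= 18/36
= 0.5000

0.5000


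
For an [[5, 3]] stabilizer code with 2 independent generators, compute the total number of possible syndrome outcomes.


Each stabilizer generator gives a binary (+1 or -1) measurement outcome.
With 2 independent generators:
Total syndromes = 2^2
= 4

4


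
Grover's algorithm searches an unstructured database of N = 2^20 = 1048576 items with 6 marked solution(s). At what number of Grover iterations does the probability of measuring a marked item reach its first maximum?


After j Grover iterations the success probability is P(j) = sin^2((2j+1)*theta), where sin(theta) = sqrt(k/N).
N = 2^20 = 1048576, k = 6
sin(theta) = sqrt(k/N) = 0.002392079827
theta = arcsin(sqrt(k/N)) = 0.002392082108 rad
P(j) reaches its first maximum when (2j+1)*theta is as close as possible to pi/2, i.e. j = round(pi/(4*theta) - 1/2).
pi/(4*theta) - 1/2 = 327.8324
(For comparison, the common estimate pi/4 * sqrt(N/k) = 328.3328; the exact maximiser is used here.)
Optimal iterations = 328

328


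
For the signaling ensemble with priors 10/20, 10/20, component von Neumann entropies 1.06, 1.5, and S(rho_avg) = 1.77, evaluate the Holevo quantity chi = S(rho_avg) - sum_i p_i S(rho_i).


chi = S(rho) - sum_i p_i * S(rho_i)
Weighted entropy = 10/20 * 1.06 + 10/20 * 1.5
= 1.2800
chi = 1.77 - 1.2800
= 0.4900

0.4900


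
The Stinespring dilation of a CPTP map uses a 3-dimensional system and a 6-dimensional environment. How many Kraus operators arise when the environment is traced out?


Tracing out the environment in an orthonormal basis {|i>_E} gives Kraus operators K_i = <i|_E U |0>_E.
Number of Kraus operators = dim(H_env) = d_env
= 6

6


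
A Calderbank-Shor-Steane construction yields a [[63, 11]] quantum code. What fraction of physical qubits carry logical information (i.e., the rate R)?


Code rate R = k/n
= 11/63
= 0.1746

0.1746


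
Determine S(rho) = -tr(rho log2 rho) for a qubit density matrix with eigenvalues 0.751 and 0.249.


S = -p*log2(p) - (1-p)*log2(1-p)
p = 0.7510, 1-p = 0.2490
= -0.7510 * log2(0.7510) - 0.2490 * log2(0.2490)
= -(-0.3102) - (-0.4994)
= 0.8097

0.8097


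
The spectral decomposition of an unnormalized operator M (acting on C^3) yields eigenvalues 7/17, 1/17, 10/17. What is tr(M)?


tr(M) = sum of eigenvalues
= 7/17 + 1/17 + 10/17
= 18/17
= 1.0588

1.0588


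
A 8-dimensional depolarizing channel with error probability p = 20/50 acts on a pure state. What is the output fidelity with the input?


F = (1-p) + p/d
= (1 - 0.4000) + 0.4000/8
= 0.6000 + 0.0500
= 0.6500

0.6500


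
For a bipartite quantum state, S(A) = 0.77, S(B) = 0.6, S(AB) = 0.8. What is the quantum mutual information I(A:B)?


I(A:B) = S(A) + S(B) - S(AB)
= 0.77 + 0.6 - 0.8
= 0.5700

0.5700


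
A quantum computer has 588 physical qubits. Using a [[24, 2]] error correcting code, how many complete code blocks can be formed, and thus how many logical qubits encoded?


Each code block uses 24 physical qubits for 2 logical qubit(s).
Number of complete blocks = floor(588 / 24) = 24
Logical qubits = 24 * 2
= 48

48


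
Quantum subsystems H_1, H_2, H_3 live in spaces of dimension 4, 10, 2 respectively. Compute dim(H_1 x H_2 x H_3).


dim(H_1 x H_2 x H_3) = 4 * 10 * 2
= 40 * 2
= 80

80


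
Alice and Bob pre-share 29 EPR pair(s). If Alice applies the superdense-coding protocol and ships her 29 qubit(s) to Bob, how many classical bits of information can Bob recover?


Superdense coding allows 2 classical bits per shared entangled pair.
29 pair(s) -> 2 * 29 = 58 classical bits

58


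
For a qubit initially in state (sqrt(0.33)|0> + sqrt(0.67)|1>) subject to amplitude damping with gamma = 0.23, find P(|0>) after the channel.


For amplitude damping with parameter gamma on state sqrt(a)|0> + sqrt(b)|1>:
alpha^2 = 0.33, beta^2 = 0.67
P(|0>) = alpha^2 + gamma * beta^2
= 0.33 + 0.23 * 0.67
= 0.33 + 0.1541
= 0.4841

0.4841


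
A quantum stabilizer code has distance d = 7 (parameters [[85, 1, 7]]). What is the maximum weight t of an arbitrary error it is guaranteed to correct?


Code parameters: [[85, 1, 7]], distance d = 7.
Number of correctable errors = floor((d-1)/2)
= floor((7 - 1)/2)
= floor(6/2)
= 3

3


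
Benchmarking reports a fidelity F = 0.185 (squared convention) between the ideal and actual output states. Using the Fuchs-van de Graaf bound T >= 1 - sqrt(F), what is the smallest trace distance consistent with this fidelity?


Fuchs-van de Graaf (squared-fidelity convention): 1 - sqrt(F) <= T <= sqrt(1 - F).
Lower bound: T >= 1 - sqrt(F)
sqrt(F) = sqrt(0.185) = 0.4301
T >= 1 - 0.4301
T >= 0.5699

0.5699


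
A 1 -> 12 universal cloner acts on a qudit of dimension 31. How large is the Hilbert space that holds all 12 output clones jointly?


Output space = H^(tensor 12) where dim(H) = 31
dim = 31^12
= 961 (after 2 factors)
= 29791 (after 3 factors)
= 923521 (after 4 factors)
= 28629151 (after 5 factors)
= 887503681 (after 6 factors)
= 27512614111 (after 7 factors)
= 852891037441 (after 8 factors)
= 26439622160671 (after 9 factors)
= 819628286980801 (after 10 factors)
= 25408476896404831 (after 11 factors)
= 787662783788549761 (after 12 factors)
= 787662783788549761

787662783788549761


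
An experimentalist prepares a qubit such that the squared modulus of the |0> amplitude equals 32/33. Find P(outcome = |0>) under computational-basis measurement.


|alpha|^2 = 32/33 = 0.9697
|beta|^2 = 1 - 32/33 = 1/33 = 0.0303
P(|0>) = |alpha|^2 = 0.9697

0.9697


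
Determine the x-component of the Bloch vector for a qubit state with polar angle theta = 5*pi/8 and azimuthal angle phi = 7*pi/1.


theta = 1.9635, phi = 21.9911
r_x = sin(theta)*cos(phi) = 0.9239 * -1.0000
r_x = -0.9239

-0.9239


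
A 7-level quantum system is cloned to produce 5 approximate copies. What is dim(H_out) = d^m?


Output space = H^(tensor 5) where dim(H) = 7
dim = 7^5
= 49 (after 2 factors)
= 343 (after 3 factors)
= 2401 (after 4 factors)
= 16807 (after 5 factors)
= 16807

16807


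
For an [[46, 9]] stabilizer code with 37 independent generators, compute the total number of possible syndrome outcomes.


Each stabilizer generator gives a binary (+1 or -1) measurement outcome.
With 37 independent generators:
Total syndromes = 2^37
= 137438953472

137438953472


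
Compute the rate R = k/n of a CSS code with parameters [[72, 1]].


Code rate R = k/n
= 1/72
= 0.0139

0.0139


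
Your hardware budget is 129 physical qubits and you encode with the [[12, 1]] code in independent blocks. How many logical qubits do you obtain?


Each code block uses 12 physical qubits for 1 logical qubit(s).
Number of complete blocks = floor(129 / 12) = 10
Logical qubits = 10 * 1
= 10

10


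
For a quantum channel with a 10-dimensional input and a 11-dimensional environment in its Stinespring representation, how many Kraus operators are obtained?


Tracing out the environment in an orthonormal basis {|i>_E} gives Kraus operators K_i = <i|_E U |0>_E.
Number of Kraus operators = dim(H_env) = d_env
= 11

11


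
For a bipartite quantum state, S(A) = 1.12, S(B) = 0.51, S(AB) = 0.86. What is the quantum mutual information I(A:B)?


I(A:B) = S(A) + S(B) - S(AB)
= 1.12 + 0.51 - 0.86
= 0.7700

0.7700


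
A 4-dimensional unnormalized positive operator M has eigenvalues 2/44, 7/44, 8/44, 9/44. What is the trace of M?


tr(M) = sum of eigenvalues
= 2/44 + 7/44 + 8/44 + 9/44
= 26/44
= 0.5909

0.5909


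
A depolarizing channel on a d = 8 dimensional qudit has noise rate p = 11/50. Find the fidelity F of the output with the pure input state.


F = (1-p) + p/d
= (1 - 0.2200) + 0.2200/8
= 0.7800 + 0.0275
= 0.8075

0.8075


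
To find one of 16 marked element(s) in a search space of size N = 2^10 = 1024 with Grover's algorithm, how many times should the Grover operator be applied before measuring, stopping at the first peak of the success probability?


After j Grover iterations the success probability is P(j) = sin^2((2j+1)*theta), where sin(theta) = sqrt(k/N).
N = 2^10 = 1024, k = 16
sin(theta) = sqrt(k/N) = 0.125
theta = arcsin(sqrt(k/N)) = 0.1253278312 rad
P(j) reaches its first maximum when (2j+1)*theta is as close as possible to pi/2, i.e. j = round(pi/(4*theta) - 1/2).
pi/(4*theta) - 1/2 = 5.7667
(For comparison, the common estimate pi/4 * sqrt(N/k) = 6.2832; the exact maximiser is used here.)
Optimal iterations = 6

6


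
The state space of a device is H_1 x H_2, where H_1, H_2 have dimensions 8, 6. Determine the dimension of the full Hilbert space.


dim(H_1 x H_2) = 8 * 6
= 48

48


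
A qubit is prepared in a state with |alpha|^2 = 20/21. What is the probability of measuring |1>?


|alpha|^2 = 20/21 = 0.9524
|beta|^2 = 1 - 20/21 = 1/21 = 0.0476
P(|1>) = |beta|^2 = 0.0476

0.0476


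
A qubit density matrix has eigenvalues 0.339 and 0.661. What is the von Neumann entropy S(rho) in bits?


S = -p*log2(p) - (1-p)*log2(1-p)
p = 0.3390, 1-p = 0.6610
= -0.3390 * log2(0.3390) - 0.6610 * log2(0.6610)
= -(-0.5291) - (-0.3948)
= 0.9239

0.9239


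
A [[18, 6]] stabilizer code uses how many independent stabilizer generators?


For an [[n,k]] stabilizer code:
Number of stabilizer generators = n - k
= 18 - 6
= 12

12


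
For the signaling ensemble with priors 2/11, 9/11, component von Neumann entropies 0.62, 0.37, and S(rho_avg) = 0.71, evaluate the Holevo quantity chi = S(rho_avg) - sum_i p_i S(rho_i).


chi = S(rho) - sum_i p_i * S(rho_i)
Weighted entropy = 2/11 * 0.62 + 9/11 * 0.37
= 0.4155
chi = 0.71 - 0.4155
= 0.2945

0.2945


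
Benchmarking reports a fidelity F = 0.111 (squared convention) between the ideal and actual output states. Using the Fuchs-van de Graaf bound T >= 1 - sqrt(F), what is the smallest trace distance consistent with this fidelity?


Fuchs-van de Graaf (squared-fidelity convention): 1 - sqrt(F) <= T <= sqrt(1 - F).
Lower bound: T >= 1 - sqrt(F)
sqrt(F) = sqrt(0.111) = 0.3332
T >= 1 - 0.3332
T >= 0.6668

0.6668


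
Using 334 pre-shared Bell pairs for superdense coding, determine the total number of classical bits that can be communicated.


Superdense coding allows 2 classical bits per shared entangled pair.
334 pair(s) -> 2 * 334 = 668 classical bits

668


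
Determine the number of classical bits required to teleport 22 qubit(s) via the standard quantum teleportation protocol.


Quantum teleportation requires 2 classical bits per qubit teleported.
22 qubit(s) -> 2 * 22 = 44 classical bits

44


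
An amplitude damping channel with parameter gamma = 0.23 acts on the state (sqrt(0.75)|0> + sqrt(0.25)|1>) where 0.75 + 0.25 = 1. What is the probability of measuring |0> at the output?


For amplitude damping with parameter gamma on state sqrt(a)|0> + sqrt(b)|1>:
alpha^2 = 0.75, beta^2 = 0.25
P(|0>) = alpha^2 + gamma * beta^2
= 0.75 + 0.23 * 0.25
= 0.75 + 0.0575
= 0.8075

0.8075


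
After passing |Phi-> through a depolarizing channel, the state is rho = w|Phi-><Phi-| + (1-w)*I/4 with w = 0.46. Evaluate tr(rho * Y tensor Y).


|Phi-> = (|00> - |11>)/sqrt(2)
For the pure Bell state, <Y_A Y_B> = +1 (Bell-state Pauli correlator).
The maximally-mixed part I/4 has tr(I/4 * P tensor P) = 0 for any traceless Pauli P.
So <Y_A Y_B>_rho = w * (+1) + (1 - w) * 0
= 0.46 * (+1)
= 0.4600

0.4600


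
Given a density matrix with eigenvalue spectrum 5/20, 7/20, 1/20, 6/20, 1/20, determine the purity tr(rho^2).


tr(rho^2) = sum of eigenvalues squared
= (5/20)^2 + (7/20)^2 + (1/20)^2 + (6/20)^2 + (1/20)^2
= (25 + 49 + 1 + 36 + 1) / 400
= 112/400
= 0.2800

0.2800


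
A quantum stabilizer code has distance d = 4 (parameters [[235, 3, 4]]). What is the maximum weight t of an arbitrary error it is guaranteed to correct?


Code parameters: [[235, 3, 4]], distance d = 4.
Number of correctable errors = floor((d-1)/2)
= floor((4 - 1)/2)
= floor(3/2)
= 1

1


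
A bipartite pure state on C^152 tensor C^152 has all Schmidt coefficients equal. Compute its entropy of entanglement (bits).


For a maximally entangled state in d x d:
S = log2(d) = log2(152)
= 7.2479

7.2479


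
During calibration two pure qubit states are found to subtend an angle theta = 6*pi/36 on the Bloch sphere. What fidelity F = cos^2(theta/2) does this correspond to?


For states separated by angle theta on Bloch sphere:
F = cos^2(theta/2)
theta = 6*pi/36 = 0.5236
theta/2 = 0.2618
cos(theta/2) = 0.9659
F = 0.9330

0.9330


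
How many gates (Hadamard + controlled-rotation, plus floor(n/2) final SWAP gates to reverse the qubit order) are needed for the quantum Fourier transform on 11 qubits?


Hadamard gates: 11
Controlled rotations: n*(n-1)/2 = 11*10/2 = 55
SWAP gates: floor(n/2) = floor(11/2) = 5
Total = 11 + 55 + 5
= 71

71


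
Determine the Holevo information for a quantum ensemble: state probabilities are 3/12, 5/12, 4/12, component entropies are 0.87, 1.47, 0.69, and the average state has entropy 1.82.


chi = S(rho) - sum_i p_i * S(rho_i)
Weighted entropy = 3/12 * 0.87 + 5/12 * 1.47 + 4/12 * 0.69
= 1.0600
chi = 1.82 - 1.0600
= 0.7600

0.7600


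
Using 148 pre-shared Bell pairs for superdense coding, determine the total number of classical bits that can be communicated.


Superdense coding allows 2 classical bits per shared entangled pair.
148 pair(s) -> 2 * 148 = 296 classical bits

296


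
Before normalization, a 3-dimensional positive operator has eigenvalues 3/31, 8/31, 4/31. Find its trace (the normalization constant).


tr(M) = sum of eigenvalues
= 3/31 + 8/31 + 4/31
= 15/31
= 0.4839

0.4839


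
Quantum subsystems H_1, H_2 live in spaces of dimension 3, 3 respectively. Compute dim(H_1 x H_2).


dim(H_1 x H_2) = 3 * 3
= 9

9


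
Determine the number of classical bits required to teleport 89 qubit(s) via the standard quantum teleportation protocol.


Quantum teleportation requires 2 classical bits per qubit teleported.
89 qubit(s) -> 2 * 89 = 178 classical bits

178


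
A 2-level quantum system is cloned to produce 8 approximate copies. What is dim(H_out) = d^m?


Output space = H^(tensor 8) where dim(H) = 2
dim = 2^8
= 4 (after 2 factors)
= 8 (after 3 factors)
= 16 (after 4 factors)
= 32 (after 5 factors)
= 64 (after 6 factors)
= 128 (after 7 factors)
= 256 (after 8 factors)
= 256

256


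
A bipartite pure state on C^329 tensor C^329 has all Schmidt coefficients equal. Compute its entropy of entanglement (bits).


For a maximally entangled state in d x d:
S = log2(d) = log2(329)
= 8.3619

8.3619


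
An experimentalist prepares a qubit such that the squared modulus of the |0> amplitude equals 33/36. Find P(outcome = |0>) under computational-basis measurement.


|alpha|^2 = 33/36 = 0.9167
|beta|^2 = 1 - 33/36 = 3/36 = 0.0833
P(|0>) = |alpha|^2 = 0.9167

0.9167


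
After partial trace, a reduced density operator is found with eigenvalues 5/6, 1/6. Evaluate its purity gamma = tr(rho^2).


tr(rho^2) = sum of eigenvalues squared
= (5/6)^2 + (1/6)^2
= (25 + 1) / 36
= 26/36
= 0.7222

0.7222


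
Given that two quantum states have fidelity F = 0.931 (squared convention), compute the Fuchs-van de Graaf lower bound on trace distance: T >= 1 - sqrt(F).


Fuchs-van de Graaf (squared-fidelity convention): 1 - sqrt(F) <= T <= sqrt(1 - F).
Lower bound: T >= 1 - sqrt(F)
sqrt(F) = sqrt(0.931) = 0.9649
T >= 1 - 0.9649
T >= 0.0351

0.0351


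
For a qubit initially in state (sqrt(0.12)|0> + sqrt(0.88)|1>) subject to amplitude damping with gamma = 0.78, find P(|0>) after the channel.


For amplitude damping with parameter gamma on state sqrt(a)|0> + sqrt(b)|1>:
alpha^2 = 0.12, beta^2 = 0.88
P(|0>) = alpha^2 + gamma * beta^2
= 0.12 + 0.78 * 0.88
= 0.12 + 0.6864
= 0.8064

0.8064


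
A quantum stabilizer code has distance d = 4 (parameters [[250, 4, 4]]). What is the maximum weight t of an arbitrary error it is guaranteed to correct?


Code parameters: [[250, 4, 4]], distance d = 4.
Number of correctable errors = floor((d-1)/2)
= floor((4 - 1)/2)
= floor(3/2)
= 1

1


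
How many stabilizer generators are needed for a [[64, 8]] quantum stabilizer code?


For an [[n,k]] stabilizer code:
Number of stabilizer generators = n - k
= 64 - 8
= 56

56


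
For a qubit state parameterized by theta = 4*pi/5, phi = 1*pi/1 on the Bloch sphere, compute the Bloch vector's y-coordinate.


theta = 2.5133, phi = 3.1416
r_y = sin(theta)*sin(phi) = 0.5878 * 0.0000
r_y = 0.0000

0.0000


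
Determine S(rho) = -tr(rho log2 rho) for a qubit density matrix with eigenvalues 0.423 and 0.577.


S = -p*log2(p) - (1-p)*log2(1-p)
p = 0.4230, 1-p = 0.5770
= -0.4230 * log2(0.4230) - 0.5770 * log2(0.5770)
= -(-0.5251) - (-0.4578)
= 0.9828

0.9828


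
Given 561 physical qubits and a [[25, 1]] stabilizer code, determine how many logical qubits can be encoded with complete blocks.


Each code block uses 25 physical qubits for 1 logical qubit(s).
Number of complete blocks = floor(561 / 25) = 22
Logical qubits = 22 * 1
= 22

22


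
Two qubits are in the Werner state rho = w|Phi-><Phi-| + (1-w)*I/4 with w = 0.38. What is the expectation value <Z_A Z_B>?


|Phi-> = (|00> - |11>)/sqrt(2)
For the pure Bell state, <Z_A Z_B> = +1 (Bell-state Pauli correlator).
The maximally-mixed part I/4 has tr(I/4 * P tensor P) = 0 for any traceless Pauli P.
So <Z_A Z_B>_rho = w * (+1) + (1 - w) * 0
= 0.38 * (+1)
= 0.3800

0.3800


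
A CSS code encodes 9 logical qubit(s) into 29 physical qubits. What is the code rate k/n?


Code rate R = k/n
= 9/29
= 0.3103

0.3103


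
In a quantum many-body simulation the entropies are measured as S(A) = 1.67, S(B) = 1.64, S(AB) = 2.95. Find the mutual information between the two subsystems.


I(A:B) = S(A) + S(B) - S(AB)
= 1.67 + 1.64 - 2.95
= 0.3600

0.3600


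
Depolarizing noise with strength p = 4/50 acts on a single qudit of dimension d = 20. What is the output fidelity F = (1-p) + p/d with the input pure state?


F = (1-p) + p/d
= (1 - 0.0800) + 0.0800/20
= 0.9200 + 0.0040
= 0.9240

0.9240


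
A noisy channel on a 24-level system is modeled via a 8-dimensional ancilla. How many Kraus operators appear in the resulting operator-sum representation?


Tracing out the environment in an orthonormal basis {|i>_E} gives Kraus operators K_i = <i|_E U |0>_E.
Number of Kraus operators = dim(H_env) = d_env
= 8

8


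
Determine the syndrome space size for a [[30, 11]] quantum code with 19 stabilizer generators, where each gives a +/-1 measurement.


Each stabilizer generator gives a binary (+1 or -1) measurement outcome.
With 19 independent generators:
Total syndromes = 2^19
= 524288

524288


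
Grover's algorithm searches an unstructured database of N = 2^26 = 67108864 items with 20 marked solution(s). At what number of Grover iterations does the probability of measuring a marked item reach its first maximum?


After j Grover iterations the success probability is P(j) = sin^2((2j+1)*theta), where sin(theta) = sqrt(k/N).
N = 2^26 = 67108864, k = 20
sin(theta) = sqrt(k/N) = 0.0005459150336
theta = arcsin(sqrt(k/N)) = 0.0005459150607 rad
P(j) reaches its first maximum when (2j+1)*theta is as close as possible to pi/2, i.e. j = round(pi/(4*theta) - 1/2).
pi/(4*theta) - 1/2 = 1438.1820
(For comparison, the common estimate pi/4 * sqrt(N/k) = 1438.6821; the exact maximiser is used here.)
Optimal iterations = 1438

1438


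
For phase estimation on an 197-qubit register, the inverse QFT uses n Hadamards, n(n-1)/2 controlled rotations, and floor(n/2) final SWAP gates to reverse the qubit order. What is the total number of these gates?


Hadamard gates: 197
Controlled rotations: n*(n-1)/2 = 197*196/2 = 19306
SWAP gates: floor(n/2) = floor(197/2) = 98
Total = 197 + 19306 + 98
= 19601

19601


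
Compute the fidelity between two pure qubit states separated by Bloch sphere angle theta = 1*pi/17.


For states separated by angle theta on Bloch sphere:
F = cos^2(theta/2)
theta = 1*pi/17 = 0.1848
theta/2 = 0.0924
cos(theta/2) = 0.9957
F = 0.9915

0.9915


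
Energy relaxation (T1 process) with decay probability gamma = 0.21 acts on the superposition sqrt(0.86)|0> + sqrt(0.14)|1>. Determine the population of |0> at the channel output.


For amplitude damping with parameter gamma on state sqrt(a)|0> + sqrt(b)|1>:
alpha^2 = 0.86, beta^2 = 0.14
P(|0>) = alpha^2 + gamma * beta^2
= 0.86 + 0.21 * 0.14
= 0.86 + 0.0294
= 0.8894

0.8894


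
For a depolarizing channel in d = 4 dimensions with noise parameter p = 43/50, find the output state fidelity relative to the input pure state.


F = (1-p) + p/d
= (1 - 0.8600) + 0.8600/4
= 0.1400 + 0.2150
= 0.3550

0.3550


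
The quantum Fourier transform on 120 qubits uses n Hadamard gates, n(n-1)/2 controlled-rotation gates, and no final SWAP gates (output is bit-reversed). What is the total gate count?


Hadamard gates: 120
Controlled rotations: n*(n-1)/2 = 120*119/2 = 7140
SWAP gates: 0 (omitted)
Total = 120 + 7140
= 7260

7260


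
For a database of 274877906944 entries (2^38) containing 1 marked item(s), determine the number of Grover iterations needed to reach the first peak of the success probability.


After j Grover iterations the success probability is P(j) = sin^2((2j+1)*theta), where sin(theta) = sqrt(k/N).
N = 2^38 = 274877906944, k = 1
sin(theta) = sqrt(k/N) = 1.907348633e-06
theta = arcsin(sqrt(k/N)) = 1.907348633e-06 rad
P(j) reaches its first maximum when (2j+1)*theta is as close as possible to pi/2, i.e. j = round(pi/(4*theta) - 1/2).
pi/(4*theta) - 1/2 = 411774.3323
(For comparison, the common estimate pi/4 * sqrt(N/k) = 411774.8323; the exact maximiser is used here.)
Optimal iterations = 411774

411774


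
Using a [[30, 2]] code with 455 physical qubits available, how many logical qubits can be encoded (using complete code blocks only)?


Each code block uses 30 physical qubits for 2 logical qubit(s).
Number of complete blocks = floor(455 / 30) = 15
Logical qubits = 15 * 2
= 30

30


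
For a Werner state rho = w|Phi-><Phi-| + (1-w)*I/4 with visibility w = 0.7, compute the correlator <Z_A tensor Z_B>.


|Phi-> = (|00> - |11>)/sqrt(2)
For the pure Bell state, <Z_A Z_B> = +1 (Bell-state Pauli correlator).
The maximally-mixed part I/4 has tr(I/4 * P tensor P) = 0 for any traceless Pauli P.
So <Z_A Z_B>_rho = w * (+1) + (1 - w) * 0
= 0.7 * (+1)
= 0.7000

0.7000


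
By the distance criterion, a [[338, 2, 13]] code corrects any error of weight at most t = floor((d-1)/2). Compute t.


Code parameters: [[338, 2, 13]], distance d = 13.
Number of correctable errors = floor((d-1)/2)
= floor((13 - 1)/2)
= floor(12/2)
= 6

6


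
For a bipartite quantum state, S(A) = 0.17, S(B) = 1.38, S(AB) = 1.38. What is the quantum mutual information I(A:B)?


I(A:B) = S(A) + S(B) - S(AB)
= 0.17 + 1.38 - 1.38
= 0.1700

0.1700


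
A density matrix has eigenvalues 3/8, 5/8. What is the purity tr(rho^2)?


tr(rho^2) = sum of eigenvalues squared
= (3/8)^2 + (5/8)^2
= (9 + 25) / 64
= 34/64
= 0.5312

0.5312


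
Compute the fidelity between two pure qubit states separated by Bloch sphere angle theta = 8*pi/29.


For states separated by angle theta on Bloch sphere:
F = cos^2(theta/2)
theta = 8*pi/29 = 0.8666
theta/2 = 0.4333
cos(theta/2) = 0.9076
F = 0.8237

0.8237


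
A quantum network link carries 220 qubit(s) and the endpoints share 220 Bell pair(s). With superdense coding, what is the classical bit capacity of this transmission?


Superdense coding allows 2 classical bits per shared entangled pair.
220 pair(s) -> 2 * 220 = 440 classical bits

440


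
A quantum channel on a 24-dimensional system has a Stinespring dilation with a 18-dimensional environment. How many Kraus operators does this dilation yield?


Tracing out the environment in an orthonormal basis {|i>_E} gives Kraus operators K_i = <i|_E U |0>_E.
Number of Kraus operators = dim(H_env) = d_env
= 18

18


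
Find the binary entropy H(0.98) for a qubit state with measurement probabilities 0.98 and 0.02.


S = -p*log2(p) - (1-p)*log2(1-p)
p = 0.9800, 1-p = 0.0200
= -0.9800 * log2(0.9800) - 0.0200 * log2(0.0200)
= -(-0.0286) - (-0.1129)
= 0.1414

0.1414


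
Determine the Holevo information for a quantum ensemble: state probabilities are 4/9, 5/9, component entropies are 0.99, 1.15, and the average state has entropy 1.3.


chi = S(rho) - sum_i p_i * S(rho_i)
Weighted entropy = 4/9 * 0.99 + 5/9 * 1.15
= 1.0789
chi = 1.3 - 1.0789
= 0.2211

0.2211


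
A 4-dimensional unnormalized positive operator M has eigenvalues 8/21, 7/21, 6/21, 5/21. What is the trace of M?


tr(M) = sum of eigenvalues
= 8/21 + 7/21 + 6/21 + 5/21
= 26/21
= 1.2381

1.2381


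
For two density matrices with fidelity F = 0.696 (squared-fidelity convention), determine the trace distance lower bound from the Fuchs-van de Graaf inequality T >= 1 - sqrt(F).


Fuchs-van de Graaf (squared-fidelity convention): 1 - sqrt(F) <= T <= sqrt(1 - F).
Lower bound: T >= 1 - sqrt(F)
sqrt(F) = sqrt(0.696) = 0.8343
T >= 1 - 0.8343
T >= 0.1657

0.1657


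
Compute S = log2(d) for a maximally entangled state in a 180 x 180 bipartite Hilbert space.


For a maximally entangled state in d x d:
S = log2(d) = log2(180)
= 7.4919

7.4919


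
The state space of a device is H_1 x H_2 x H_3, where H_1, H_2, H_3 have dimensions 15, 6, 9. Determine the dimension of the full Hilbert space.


dim(H_1 x H_2 x H_3) = 15 * 6 * 9
= 90 * 9
= 810

810


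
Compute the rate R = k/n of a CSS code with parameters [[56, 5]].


Code rate R = k/n
= 5/56
= 0.0893

0.0893


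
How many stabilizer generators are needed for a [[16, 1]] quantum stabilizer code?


For an [[n,k]] stabilizer code:
Number of stabilizer generators = n - k
= 16 - 1
= 15

15


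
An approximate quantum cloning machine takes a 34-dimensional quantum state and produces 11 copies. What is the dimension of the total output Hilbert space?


Output space = H^(tensor 11) where dim(H) = 34
dim = 34^11
= 1156 (after 2 factors)
= 39304 (after 3 factors)
= 1336336 (after 4 factors)
= 45435424 (after 5 factors)
= 1544804416 (after 6 factors)
= 52523350144 (after 7 factors)
= 1785793904896 (after 8 factors)
= 60716992766464 (after 9 factors)
= 2064377754059776 (after 10 factors)
= 70188843638032384 (after 11 factors)
= 70188843638032384

70188843638032384


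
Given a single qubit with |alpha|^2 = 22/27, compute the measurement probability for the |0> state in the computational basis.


|alpha|^2 = 22/27 = 0.8148
|beta|^2 = 1 - 22/27 = 5/27 = 0.1852
P(|0>) = |alpha|^2 = 0.8148

0.8148


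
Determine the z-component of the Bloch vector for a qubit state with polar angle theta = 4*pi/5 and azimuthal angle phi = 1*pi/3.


theta = 2.5133, phi = 1.0472
r_z = cos(theta) = -0.8090

-0.8090


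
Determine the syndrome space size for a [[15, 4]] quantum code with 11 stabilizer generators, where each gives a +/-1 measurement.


Each stabilizer generator gives a binary (+1 or -1) measurement outcome.
With 11 independent generators:
Total syndromes = 2^11
= 2048

2048


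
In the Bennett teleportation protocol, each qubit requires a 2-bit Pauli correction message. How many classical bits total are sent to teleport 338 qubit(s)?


Quantum teleportation requires 2 classical bits per qubit teleported.
338 qubit(s) -> 2 * 338 = 676 classical bits

676


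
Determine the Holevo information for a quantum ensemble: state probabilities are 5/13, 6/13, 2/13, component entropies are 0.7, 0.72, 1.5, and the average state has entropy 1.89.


chi = S(rho) - sum_i p_i * S(rho_i)
Weighted entropy = 5/13 * 0.7 + 6/13 * 0.72 + 2/13 * 1.5
= 0.8323
chi = 1.89 - 0.8323
= 1.0577

1.0577


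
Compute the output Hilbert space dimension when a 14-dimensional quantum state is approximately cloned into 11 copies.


Output space = H^(tensor 11) where dim(H) = 14
dim = 14^11
= 196 (after 2 factors)
= 2744 (after 3 factors)
= 38416 (after 4 factors)
= 537824 (after 5 factors)
= 7529536 (after 6 factors)
= 105413504 (after 7 factors)
= 1475789056 (after 8 factors)
= 20661046784 (after 9 factors)
= 289254654976 (after 10 factors)
= 4049565169664 (after 11 factors)
= 4049565169664

4049565169664


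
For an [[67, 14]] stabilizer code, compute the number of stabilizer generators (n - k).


For an [[n,k]] stabilizer code:
Number of stabilizer generators = n - k
= 67 - 14
= 53

53


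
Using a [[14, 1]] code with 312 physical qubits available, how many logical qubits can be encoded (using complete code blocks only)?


Each code block uses 14 physical qubits for 1 logical qubit(s).
Number of complete blocks = floor(312 / 14) = 22
Logical qubits = 22 * 1
= 22

22


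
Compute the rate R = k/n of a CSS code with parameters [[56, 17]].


Code rate R = k/n
= 17/56
= 0.3036

0.3036


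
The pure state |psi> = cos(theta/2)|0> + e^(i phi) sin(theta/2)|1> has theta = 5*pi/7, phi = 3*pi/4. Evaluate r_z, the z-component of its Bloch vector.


theta = 2.2440, phi = 2.3562
r_z = cos(theta) = -0.6235

-0.6235


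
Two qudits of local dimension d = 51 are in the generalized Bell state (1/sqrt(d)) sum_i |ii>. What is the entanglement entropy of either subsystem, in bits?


For a maximally entangled state in d x d:
S = log2(d) = log2(51)
= 5.6724

5.6724


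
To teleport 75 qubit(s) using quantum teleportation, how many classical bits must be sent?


Quantum teleportation requires 2 classical bits per qubit teleported.
75 qubit(s) -> 2 * 75 = 150 classical bits

150


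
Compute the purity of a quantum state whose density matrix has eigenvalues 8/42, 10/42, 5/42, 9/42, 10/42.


tr(rho^2) = sum of eigenvalues squared
= (8/42)^2 + (10/42)^2 + (5/42)^2 + (9/42)^2 + (10/42)^2
= (64 + 100 + 25 + 81 + 100) / 1764
= 370/1764
= 0.2098

0.2098


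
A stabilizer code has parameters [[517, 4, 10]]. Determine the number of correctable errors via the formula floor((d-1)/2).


Code parameters: [[517, 4, 10]], distance d = 10.
Number of correctable errors = floor((d-1)/2)
= floor((10 - 1)/2)
= floor(9/2)
= 4

4


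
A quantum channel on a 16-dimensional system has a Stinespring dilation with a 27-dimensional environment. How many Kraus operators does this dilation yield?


Tracing out the environment in an orthonormal basis {|i>_E} gives Kraus operators K_i = <i|_E U |0>_E.
Number of Kraus operators = dim(H_env) = d_env
= 27

27
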